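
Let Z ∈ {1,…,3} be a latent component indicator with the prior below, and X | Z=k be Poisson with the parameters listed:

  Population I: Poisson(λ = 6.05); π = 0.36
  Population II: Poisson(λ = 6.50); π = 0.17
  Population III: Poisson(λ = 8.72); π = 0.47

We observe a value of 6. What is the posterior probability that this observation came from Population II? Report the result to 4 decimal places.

By Bayes' theorem, P(k | x) = π_k f_k(x) / Σ_j π_j f_j(x).
Component likelihoods at x = 6:
  f_I = e^(−6.05)·6.05^6/6! = 0.16059
  f_II = e^(−6.50)·6.50^6/6! = 0.157483
  f_III = e^(−8.72)·8.72^6/6! = 0.0997054
Multiply by the mixture weights:
  π_I·f_I = 0.36 × 0.16059 = 0.0578124
  π_II·f_II = 0.17 × 0.157483 = 0.0267721
  π_III·f_III = 0.47 × 0.0997054 = 0.0468615
Evidence: 0.0578124 + 0.0267721 + 0.0468615 = 0.131446
Responsibility of Population II: 0.0267721 / 0.131446 ≈ 0.2037

0.2037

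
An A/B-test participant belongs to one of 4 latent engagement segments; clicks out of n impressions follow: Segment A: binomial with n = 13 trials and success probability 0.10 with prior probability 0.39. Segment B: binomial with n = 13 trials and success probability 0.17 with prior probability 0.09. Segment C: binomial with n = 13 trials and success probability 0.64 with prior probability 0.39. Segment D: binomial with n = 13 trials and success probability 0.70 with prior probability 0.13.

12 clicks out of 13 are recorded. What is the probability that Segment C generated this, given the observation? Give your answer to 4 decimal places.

Posterior ∝ prior × likelihood, so P(k | x) ∝ π_k f_k(x); normalise over all components.
Binomial probabilities:
  f_A = C(13,12)·0.10^12·0.90^1 = 13·1e-12·0.9 = 1.17e-11
  f_B = C(13,12)·0.17^12·0.83^1 = 13·5.82622e-10·0.83 = 6.28649e-09
  f_C = C(13,12)·0.64^12·0.36^1 = 13·0.00472237·0.36 = 0.0221007
  f_D = C(13,12)·0.70^12·0.30^1 = 13·0.0138413·0.3 = 0.053981
Prior × likelihood for each component:
  π_A·f_A = 0.39 × 1.17e-11 = 4.563e-12
  π_B·f_B = 0.09 × 6.28649e-09 = 5.65784e-10
  π_C·f_C = 0.39 × 0.0221007 = 0.00861926
  π_D·f_D = 0.13 × 0.053981 = 0.00701753
Marginal: 4.563e-12 + 5.65784e-10 + 0.00861926 + 0.00701753 = 0.0156368
So the posterior for Segment C is 0.00861926 / 0.0156368 ≈ 0.5512.

0.5512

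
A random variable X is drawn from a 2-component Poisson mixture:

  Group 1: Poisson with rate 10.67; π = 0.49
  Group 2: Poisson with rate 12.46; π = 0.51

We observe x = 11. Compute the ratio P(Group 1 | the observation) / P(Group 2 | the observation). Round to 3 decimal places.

1.045

Only the two components matter; the odds are (w_i f_i(x)) / (w_j f_j(x)).
Poisson probabilities:
  p_1 = e^(−10.67)·10.67^11/11! = 0.118777
  p_2 = e^(−12.46)·12.46^11/11! = 0.109203
Odds = (0.49/0.51) × (0.118777/0.109203) = 0.960784 × 1.08767 ≈ 1.045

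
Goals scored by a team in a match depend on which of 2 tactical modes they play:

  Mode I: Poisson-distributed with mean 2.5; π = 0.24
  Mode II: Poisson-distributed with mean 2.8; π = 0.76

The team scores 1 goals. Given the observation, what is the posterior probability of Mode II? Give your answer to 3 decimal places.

0.724

P(component k | x) = w_k·f_k(x) / marginal(x), where marginal(x) = Σ_j w_j·f_j(x).
Poisson probabilities:
  L_I = 0.205212
  L_II = 0.170268
Unnormalised posteriors:
  w_I·L_I = 0.24 × 0.205212 = 0.049251
  w_II·L_II = 0.76 × 0.170268 = 0.129404
Denominator: 0.049251 + 0.129404 = 0.178655
P(Mode II | data) = 0.129404 / 0.178655 ≈ 0.724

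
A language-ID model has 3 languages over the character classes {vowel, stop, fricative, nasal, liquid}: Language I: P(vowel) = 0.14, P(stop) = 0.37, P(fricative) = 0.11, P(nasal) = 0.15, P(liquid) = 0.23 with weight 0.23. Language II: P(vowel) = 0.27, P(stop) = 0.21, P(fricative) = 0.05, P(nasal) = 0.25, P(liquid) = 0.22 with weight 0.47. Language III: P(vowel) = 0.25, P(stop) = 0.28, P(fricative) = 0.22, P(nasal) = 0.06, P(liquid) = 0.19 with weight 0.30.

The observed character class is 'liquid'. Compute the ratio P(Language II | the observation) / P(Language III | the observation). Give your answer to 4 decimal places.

1.8140

The posterior odds equal the prior odds times the likelihood ratio: (π_i/π_j)·(f_i(x)/f_j(x)).
Component likelihoods at x = 'liquid':
  f_I = 0.23
  f_II = 0.22
  f_III = 0.19
Odds = (0.47/0.30) × (0.22/0.19) = 1.56667 × 1.15789 ≈ 1.8140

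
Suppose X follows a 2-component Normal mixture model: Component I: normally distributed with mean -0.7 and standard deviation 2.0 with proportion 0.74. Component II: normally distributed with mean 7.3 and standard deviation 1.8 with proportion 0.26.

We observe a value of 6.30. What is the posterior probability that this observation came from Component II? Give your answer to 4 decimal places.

P(component k | x) = π_k·f_k(x) / marginal(x), where marginal(x) = Σ_j π_j·f_j(x).
Normal densities:
  p_I = (1/(2.0·√(2π)))·exp(−(6.30−-0.7)²/(2·2.0²)) = 0.199471·exp(-6.12500) = 0.000436341
  p_II = (1/(1.8·√(2π)))·exp(−(6.30−7.3)²/(2·1.8²)) = 0.221635·exp(-0.15432) = 0.18994
Multiply by the mixture weights:
  π_I·p_I = 0.74 × 0.000436341 = 0.000322893
  π_II·p_II = 0.26 × 0.18994 = 0.0493844
Normaliser: 0.000322893 + 0.0493844 = 0.0497073
So the posterior for Component II is 0.0493844 / 0.0497073 ≈ 0.9935.

0.9935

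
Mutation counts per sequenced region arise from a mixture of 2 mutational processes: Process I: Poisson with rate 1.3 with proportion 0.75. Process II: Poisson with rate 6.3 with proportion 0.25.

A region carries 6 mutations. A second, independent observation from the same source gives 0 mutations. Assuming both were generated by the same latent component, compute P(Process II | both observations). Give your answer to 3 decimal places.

Apply Bayes' rule: the posterior for each component is proportional to its prior times its likelihood at x.
Since both observations come from the same component, the likelihood for component k is f_k(x₁)·f_k(x₂).
  L_I = [0.00182703] × [0.272532] = 0.000497923
  L_II = [0.159461] × [0.0018363] = 0.00029282
Weight by the priors:
  π_I·L_I = 0.75 × 0.000497923 = 0.000373442
  π_II·L_II = 0.25 × 0.00029282 = 7.32049e-05
Normaliser: 0.000373442 + 7.32049e-05 = 0.000446647
P(Process II | data) = 7.32049e-05 / 0.000446647 ≈ 0.164

0.164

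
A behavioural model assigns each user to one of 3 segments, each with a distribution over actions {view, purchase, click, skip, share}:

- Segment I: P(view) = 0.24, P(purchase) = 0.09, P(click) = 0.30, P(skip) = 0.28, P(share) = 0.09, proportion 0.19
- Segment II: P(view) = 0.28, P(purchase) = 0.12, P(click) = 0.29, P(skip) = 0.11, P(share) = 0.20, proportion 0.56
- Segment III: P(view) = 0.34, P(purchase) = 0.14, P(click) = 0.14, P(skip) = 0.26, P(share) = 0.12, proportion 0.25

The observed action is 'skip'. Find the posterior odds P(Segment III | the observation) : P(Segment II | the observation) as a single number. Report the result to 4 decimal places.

Since P(k|x) ∝ π_k f_k(x), the posterior odds are π_i f_i(x) / (π_j f_j(x)).
Evaluate each component's likelihood at the observed value:
  p_I = P(skip | comp) = 0.28
  p_II = P(skip | comp) = 0.11
  p_III = P(skip | comp) = 0.26
0.065 / 0.0616 ≈ 1.0552

1.0552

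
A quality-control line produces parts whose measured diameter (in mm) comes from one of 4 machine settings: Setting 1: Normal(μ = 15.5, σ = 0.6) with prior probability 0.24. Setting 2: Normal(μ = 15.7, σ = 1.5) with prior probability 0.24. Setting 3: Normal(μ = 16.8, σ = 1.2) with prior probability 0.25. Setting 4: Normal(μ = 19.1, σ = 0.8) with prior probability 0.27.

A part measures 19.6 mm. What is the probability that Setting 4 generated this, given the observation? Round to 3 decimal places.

Apply Bayes' rule: the posterior for each component is proportional to its prior times its likelihood at x.
Normal densities:
  f_1 = (1/(0.6·√(2π)))·exp(−(19.6−15.5)²/(2·0.6²)) = 0.664904·exp(-23.34722) = 4.82158e-11
  f_2 = (1/(1.5·√(2π)))·exp(−(19.6−15.7)²/(2·1.5²)) = 0.265962·exp(-3.38000) = 0.00905531
  f_3 = (1/(1.2·√(2π)))·exp(−(19.6−16.8)²/(2·1.2²)) = 0.332452·exp(-2.72222) = 0.0218516
  f_4 = (1/(0.8·√(2π)))·exp(−(19.6−19.1)²/(2·0.8²)) = 0.498678·exp(-0.19531) = 0.410201
Multiply by the mixture weights:
  π_1·f_1 = 0.24 × 4.82158e-11 = 1.15718e-11
  π_2·f_2 = 0.24 × 0.00905531 = 0.00217328
  π_3·f_3 = 0.25 × 0.0218516 = 0.00546289
  π_4·f_4 = 0.27 × 0.410201 = 0.110754
Sum: 1.15718e-11 + 0.00217328 + 0.00546289 + 0.110754 = 0.11839
Responsibility of Setting 4: 0.110754 / 0.11839 ≈ 0.936

0.936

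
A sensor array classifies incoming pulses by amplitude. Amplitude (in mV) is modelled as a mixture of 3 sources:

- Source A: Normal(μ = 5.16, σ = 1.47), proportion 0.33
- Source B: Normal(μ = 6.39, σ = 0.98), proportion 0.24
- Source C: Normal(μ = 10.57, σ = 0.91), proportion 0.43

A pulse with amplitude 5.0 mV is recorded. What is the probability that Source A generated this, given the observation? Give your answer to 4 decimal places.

Posterior ∝ prior × likelihood, so P(k | x) ∝ π_k f_k(x); normalise over all components.
Evaluate each component's likelihood at the observed value:
  p_A = 0.269786
  p_B = 0.148879
  p_C = 3.20931e-09
Multiply by the mixture weights:
  π_A·p_A = 0.33 × 0.269786 = 0.0890295
  π_B·p_B = 0.24 × 0.148879 = 0.0357311
  π_C·p_C = 0.43 × 3.20931e-09 = 1.38001e-09
Marginal: 0.0890295 + 0.0357311 + 1.38001e-09 = 0.124761
Responsibility of Source A: 0.0890295 / 0.124761 ≈ 0.7136

0.7136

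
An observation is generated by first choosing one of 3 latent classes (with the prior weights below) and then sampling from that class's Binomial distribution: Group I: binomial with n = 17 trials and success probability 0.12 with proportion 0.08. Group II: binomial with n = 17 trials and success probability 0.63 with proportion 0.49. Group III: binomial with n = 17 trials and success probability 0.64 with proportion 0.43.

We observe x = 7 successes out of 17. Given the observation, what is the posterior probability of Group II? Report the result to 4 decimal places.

By Bayes' theorem, P(k | x) = w_k f_k(x) / Σ_j w_j f_j(x).
Binomial probabilities:
  p_I = C(17,7)·0.12^7·0.88^10 = 19448·3.58318e-07·0.278501 = 0.00194075
  p_II = C(17,7)·0.63^7·0.37^10 = 19448·0.0393898·4.80858e-05 = 0.0368363
  p_III = C(17,7)·0.64^7·0.36^10 = 19448·0.0439805·3.65616e-05 = 0.0312723
Unnormalised posteriors:
  w_I·p_I = 0.08 × 0.00194075 = 0.00015526
  w_II·p_II = 0.49 × 0.0368363 = 0.0180498
  w_III·p_III = 0.43 × 0.0312723 = 0.0134471
Sum: 0.00015526 + 0.0180498 + 0.0134471 = 0.0316521
P(Group II | data) ≈ 0.5703

0.5703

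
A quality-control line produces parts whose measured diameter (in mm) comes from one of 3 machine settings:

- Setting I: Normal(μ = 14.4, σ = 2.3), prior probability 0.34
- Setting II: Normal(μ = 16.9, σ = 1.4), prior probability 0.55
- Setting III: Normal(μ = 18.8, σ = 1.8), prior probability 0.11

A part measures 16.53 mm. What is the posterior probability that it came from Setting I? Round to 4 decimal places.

0.1913

By Bayes' theorem, P(k | x) = π_k f_k(x) / Σ_j π_j f_j(x).
Evaluate each component's likelihood at the observed value:
  f_I = 0.112966
  f_II = 0.275179
  f_III = 0.100066
Unnormalised posteriors:
  π_I·f_I = 0.34 × 0.112966 = 0.0384085
  π_II·f_II = 0.55 × 0.275179 = 0.151348
  π_III·f_III = 0.11 × 0.100066 = 0.0110073
Sum: 0.0384085 + 0.151348 + 0.0110073 = 0.200764
So the posterior for Setting I is 0.0384085 / 0.200764 ≈ 0.1913.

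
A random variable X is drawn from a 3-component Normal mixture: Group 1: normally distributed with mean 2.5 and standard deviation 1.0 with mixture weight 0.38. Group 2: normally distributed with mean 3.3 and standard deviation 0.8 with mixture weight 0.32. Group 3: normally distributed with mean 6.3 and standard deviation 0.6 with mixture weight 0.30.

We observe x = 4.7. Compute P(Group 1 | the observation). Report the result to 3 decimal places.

By Bayes' theorem, P(k | x) = π_k f_k(x) / Σ_j π_j f_j(x).
Normal densities:
  p_1 = 0.0354746
  p_2 = 0.107847
  p_3 = 0.0189933
Multiply by the mixture weights:
  π_1·p_1 = 0.38 × 0.0354746 = 0.0134803
  π_2·p_2 = 0.32 × 0.107847 = 0.0345109
  π_3·p_3 = 0.30 × 0.0189933 = 0.00569799
Denominator: 0.0134803 + 0.0345109 + 0.00569799 = 0.0536893
Responsibility of Group 1: 0.0134803 / 0.0536893 ≈ 0.251

0.251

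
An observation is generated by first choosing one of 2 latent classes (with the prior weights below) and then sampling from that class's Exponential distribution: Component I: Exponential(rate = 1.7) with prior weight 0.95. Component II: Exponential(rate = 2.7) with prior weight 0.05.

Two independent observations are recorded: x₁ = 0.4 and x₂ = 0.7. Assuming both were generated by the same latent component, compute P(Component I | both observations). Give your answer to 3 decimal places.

0.958

Apply Bayes' rule: the posterior for each component is proportional to its prior times its likelihood at x.
Since both observations come from the same component, the likelihood for component k is f_k(x₁)·f_k(x₂).
  f_I = [1.7·e^(−1.7·0.4) = 1.7·e^(−0.6800) = 0.861249] × [0.517176] = 0.445417
  f_II = [2.7·e^(−2.7·0.4) = 2.7·e^(−1.0800) = 0.916908] × [0.407894] = 0.374001
Weight by the priors:
  w_I·f_I = 0.95 × 0.445417 = 0.423147
  w_II·f_II = 0.05 × 0.374001 = 0.0187001
Normaliser: 0.423147 + 0.0187001 = 0.441847
Responsibility of Component I: 0.423147 / 0.441847 ≈ 0.958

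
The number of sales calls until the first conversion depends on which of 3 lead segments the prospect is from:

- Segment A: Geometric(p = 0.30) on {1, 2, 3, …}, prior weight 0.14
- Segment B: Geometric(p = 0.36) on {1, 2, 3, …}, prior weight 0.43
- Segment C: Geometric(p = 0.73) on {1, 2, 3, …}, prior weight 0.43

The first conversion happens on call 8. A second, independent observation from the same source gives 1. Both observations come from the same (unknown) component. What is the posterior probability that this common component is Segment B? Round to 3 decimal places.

0.698

Apply Bayes' rule: the posterior for each component is proportional to its prior times its likelihood at x.
Since both observations come from the same component, the likelihood for component k is f_k(x₁)·f_k(x₂).
  f_A = [0.0247063] × [0.3] = 0.00741189
  f_B = [0.015833] × [0.36] = 0.00569987
  f_C = [7.63606e-05] × [0.73] = 5.57432e-05
Unnormalised posteriors:
  P(Z=A)·f_A = 0.14 × 0.00741189 = 0.00103766
  P(Z=B)·f_B = 0.43 × 0.00569987 = 0.00245094
  P(Z=C)·f_C = 0.43 × 5.57432e-05 = 2.39696e-05
Evidence: 0.00103766 + 0.00245094 + 2.39696e-05 = 0.00351258
Responsibility of Segment B: 0.00245094 / 0.00351258 ≈ 0.698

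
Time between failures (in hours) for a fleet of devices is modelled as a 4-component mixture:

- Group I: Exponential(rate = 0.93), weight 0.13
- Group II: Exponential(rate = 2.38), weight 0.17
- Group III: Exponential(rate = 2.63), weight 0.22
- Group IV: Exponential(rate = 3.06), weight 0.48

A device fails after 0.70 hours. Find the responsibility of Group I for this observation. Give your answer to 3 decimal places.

0.156

Apply Bayes' rule: the posterior for each component is proportional to its prior times its likelihood at x.
Component likelihoods at x = 0.70 hours:
  p_I = 0.485017
  p_II = 0.449824
  p_III = 0.417272
  p_IV = 0.359304
Weight by the priors:
  w_I·p_I = 0.13 × 0.485017 = 0.0630523
  w_II·p_II = 0.17 × 0.449824 = 0.07647
  w_III·p_III = 0.22 × 0.417272 = 0.0917999
  w_IV·p_IV = 0.48 × 0.359304 = 0.172466
Evidence: 0.0630523 + 0.07647 + 0.0917999 + 0.172466 = 0.403788
Responsibility of Group I: 0.0630523 / 0.403788 ≈ 0.156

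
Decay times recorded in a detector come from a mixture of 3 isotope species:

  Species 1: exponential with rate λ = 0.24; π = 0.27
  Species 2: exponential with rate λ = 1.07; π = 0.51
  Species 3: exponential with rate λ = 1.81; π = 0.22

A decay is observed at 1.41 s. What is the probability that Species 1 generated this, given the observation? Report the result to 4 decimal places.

P(component k | x) = w_k·f_k(x) / marginal(x), where marginal(x) = Σ_j w_j·f_j(x).
Component likelihoods at x = 1.41 s:
  p_1 = 0.171098
  p_2 = 0.236681
  p_3 = 0.141031
Prior × likelihood for each component:
  w_1·p_1 = 0.27 × 0.171098 = 0.0461966
  w_2·p_2 = 0.51 × 0.236681 = 0.120707
  w_3·p_3 = 0.22 × 0.141031 = 0.0310269
Sum: 0.0461966 + 0.120707 + 0.0310269 = 0.197931
So the posterior for Species 1 is 0.0461966 / 0.197931 ≈ 0.2334.

0.2334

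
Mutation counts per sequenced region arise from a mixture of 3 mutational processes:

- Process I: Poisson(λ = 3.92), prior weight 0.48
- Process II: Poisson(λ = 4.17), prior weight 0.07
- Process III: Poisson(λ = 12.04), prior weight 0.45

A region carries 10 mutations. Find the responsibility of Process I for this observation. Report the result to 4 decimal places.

0.0453

By Bayes' theorem, P(k | x) = P(Z=k) f_k(x) / Σ_j P(Z=j) f_j(x).
Component likelihoods at x = 10 mutations:
  L_I = e^(−3.92)·3.92^10/10! = 0.0046845
  L_II = e^(−4.17)·4.17^10/10! = 0.00677001
  L_III = e^(−12.04)·12.04^10/10! = 0.104135
Weight by the priors:
  P(Z=I)·L_I = 0.48 × 0.0046845 = 0.00224856
  P(Z=II)·L_II = 0.07 × 0.00677001 = 0.000473901
  P(Z=III)·L_III = 0.45 × 0.104135 = 0.0468607
Sum: 0.00224856 + 0.000473901 + 0.0468607 = 0.0495832
Responsibility of Process I: 0.00224856 / 0.0495832 ≈ 0.0453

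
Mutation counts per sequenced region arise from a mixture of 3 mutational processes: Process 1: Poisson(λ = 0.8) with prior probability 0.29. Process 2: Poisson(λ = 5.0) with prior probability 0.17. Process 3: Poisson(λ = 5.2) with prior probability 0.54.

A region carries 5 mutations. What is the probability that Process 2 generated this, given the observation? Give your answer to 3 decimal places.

Posterior ∝ prior × likelihood, so P(k | x) ∝ π_k f_k(x); normalise over all components.
Component likelihoods at x = 5 mutations:
  p_1 = 0.00122697
  p_2 = 0.175467
  p_3 = 0.174785
Prior × likelihood for each component:
  π_1·p_1 = 0.29 × 0.00122697 = 0.000355821
  π_2·p_2 = 0.17 × 0.175467 = 0.0298295
  π_3·p_3 = 0.54 × 0.174785 = 0.0943839
Evidence: 0.000355821 + 0.0298295 + 0.0943839 = 0.124569
So the posterior for Process 2 is 0.0298295 / 0.124569 ≈ 0.239.

0.239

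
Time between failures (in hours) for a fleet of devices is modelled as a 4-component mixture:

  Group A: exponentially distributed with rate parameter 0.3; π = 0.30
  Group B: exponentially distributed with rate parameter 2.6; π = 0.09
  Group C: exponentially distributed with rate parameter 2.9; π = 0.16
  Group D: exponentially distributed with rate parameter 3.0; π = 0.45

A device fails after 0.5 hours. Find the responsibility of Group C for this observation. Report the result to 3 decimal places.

Posterior ∝ prior × likelihood, so P(k | x) ∝ w_k f_k(x); normalise over all components.
Exponential densities:
  p_A = 0.3·e^(−0.3·0.5) = 0.3·e^(−0.1500) = 0.258212
  p_B = 2.6·e^(−2.6·0.5) = 2.6·e^(−1.3000) = 0.708583
  p_C = 2.9·e^(−2.9·0.5) = 2.9·e^(−1.4500) = 0.680254
  p_D = 3.0·e^(−3.0·0.5) = 3.0·e^(−1.5000) = 0.66939
Prior × likelihood for each component:
  w_A·p_A = 0.30 × 0.258212 = 0.0774637
  w_B·p_B = 0.09 × 0.708583 = 0.0637724
  w_C·p_C = 0.16 × 0.680254 = 0.108841
  w_D·p_D = 0.45 × 0.66939 = 0.301226
Normaliser: 0.0774637 + 0.0637724 + 0.108841 + 0.301226 = 0.551302
So the posterior for Group C is 0.108841 / 0.551302 ≈ 0.197.

0.197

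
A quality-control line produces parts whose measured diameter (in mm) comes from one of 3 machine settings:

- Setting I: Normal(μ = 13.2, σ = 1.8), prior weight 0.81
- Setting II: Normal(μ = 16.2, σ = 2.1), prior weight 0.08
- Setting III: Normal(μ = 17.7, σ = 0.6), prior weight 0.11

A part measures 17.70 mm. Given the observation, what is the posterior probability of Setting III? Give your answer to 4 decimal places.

The responsibility of component k is P(Z=k) f_k(x) divided by Σ_j P(Z=j) f_j(x).
Component likelihoods at x = 17.70 mm:
  L_I = 0.00973794
  L_II = 0.147198
  L_III = 0.664904
Unnormalised posteriors:
  P(Z=I)·L_I = 0.81 × 0.00973794 = 0.00788774
  P(Z=II)·L_II = 0.08 × 0.147198 = 0.0117758
  P(Z=III)·L_III = 0.11 × 0.664904 = 0.0731394
Evidence: 0.00788774 + 0.0117758 + 0.0731394 = 0.092803
P(Setting III | the observation) = 0.0731394 / 0.092803 ≈ 0.7881

0.7881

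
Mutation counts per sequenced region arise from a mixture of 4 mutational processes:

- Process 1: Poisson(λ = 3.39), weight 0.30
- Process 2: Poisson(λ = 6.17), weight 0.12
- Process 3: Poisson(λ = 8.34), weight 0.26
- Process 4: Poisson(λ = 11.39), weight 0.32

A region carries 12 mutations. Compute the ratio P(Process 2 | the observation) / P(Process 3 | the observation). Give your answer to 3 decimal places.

Only the two components matter; the odds are (π_i f_i(x)) / (π_j f_j(x)).
Component likelihoods at x = 12 mutations:
  p_1 = e^(−3.39)·3.39^12/12! = 0.000162107
  p_2 = e^(−6.17)·6.17^12/12! = 0.0132889
  p_3 = e^(−8.34)·8.34^12/12! = 0.0564468
  p_4 = e^(−11.39)·11.39^12/12! = 0.112547
Odds = (0.12/0.26) × (0.0132889/0.0564468) = 0.461538 × 0.235423 ≈ 0.109

0.109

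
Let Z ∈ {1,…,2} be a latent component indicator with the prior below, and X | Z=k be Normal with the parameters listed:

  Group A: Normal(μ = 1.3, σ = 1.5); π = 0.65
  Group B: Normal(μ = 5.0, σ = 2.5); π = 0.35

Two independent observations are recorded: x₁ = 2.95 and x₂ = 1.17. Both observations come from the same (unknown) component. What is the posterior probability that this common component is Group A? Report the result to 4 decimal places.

By Bayes' theorem, P(k | x) = π_k f_k(x) / Σ_j π_j f_j(x).
Since both observations come from the same component, the likelihood for component k is f_k(x₁)·f_k(x₂).
  f_A = [(1/(1.5·√(2π)))·exp(−(2.95−1.3)²/(2·1.5²)) = 0.265962·exp(-0.60500) = 0.145235] × [0.264965] = 0.0384821
  f_B = [(1/(2.5·√(2π)))·exp(−(2.95−5.0)²/(2·2.5²)) = 0.159577·exp(-0.33620) = 0.114015] × [0.0493538] = 0.00562705
Weight by the priors:
  π_A·f_A = 0.65 × 0.0384821 = 0.0250133
  π_B·f_B = 0.35 × 0.00562705 = 0.00196947
Marginal: 0.0250133 + 0.00196947 = 0.0269828
So the posterior for Group A is 0.0250133 / 0.0269828 ≈ 0.9270.

0.9270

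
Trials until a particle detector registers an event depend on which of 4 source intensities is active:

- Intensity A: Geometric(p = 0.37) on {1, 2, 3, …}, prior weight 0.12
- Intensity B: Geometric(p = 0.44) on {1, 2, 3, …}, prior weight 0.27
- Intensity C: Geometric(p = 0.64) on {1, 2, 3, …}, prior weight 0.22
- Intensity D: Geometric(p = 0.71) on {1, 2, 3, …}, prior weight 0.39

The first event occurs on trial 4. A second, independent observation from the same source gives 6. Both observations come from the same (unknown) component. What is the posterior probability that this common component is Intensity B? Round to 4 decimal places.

0.5330

By Bayes' theorem, P(k | x) = π_k f_k(x) / Σ_j π_j f_j(x).
Since both observations come from the same component, the likelihood for component k is f_k(x₁)·f_k(x₂).
  f_A = [0.0925174] × [0.0367202] = 0.00339725
  f_B = [0.077271] × [0.0242322] = 0.00187245
  f_C = [0.0298598] × [0.00386984] = 0.000115553
  f_D = [0.0173162] × [0.00145629] = 2.52174e-05
Multiply by the mixture weights:
  π_A·f_A = 0.12 × 0.00339725 = 0.00040767
  π_B·f_B = 0.27 × 0.00187245 = 0.000505561
  π_C·f_C = 0.22 × 0.000115553 = 2.54216e-05
  π_D·f_D = 0.39 × 2.52174e-05 = 9.83479e-06
Normaliser: 0.00040767 + 0.000505561 + 2.54216e-05 + 9.83479e-06 = 0.000948487
P(Intensity B | data) = 0.000505561 / 0.000948487 ≈ 0.5330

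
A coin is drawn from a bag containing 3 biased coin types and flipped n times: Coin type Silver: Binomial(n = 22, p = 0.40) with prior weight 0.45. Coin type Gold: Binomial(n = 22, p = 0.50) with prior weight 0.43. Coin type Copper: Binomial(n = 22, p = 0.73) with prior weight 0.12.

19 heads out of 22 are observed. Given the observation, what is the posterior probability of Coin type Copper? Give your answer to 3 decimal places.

P(component k | x) = P(Z=k)·f_k(x) / marginal(x), where marginal(x) = Σ_j P(Z=j)·f_j(x).
Evaluate each component's likelihood at the observed value:
  p_Silver = 9.14354e-06
  p_Gold = 0.000367165
  p_Copper = 0.0766913
Multiply by the mixture weights:
  P(Z=Silver)·p_Silver = 0.45 × 9.14354e-06 = 4.11459e-06
  P(Z=Gold)·p_Gold = 0.43 × 0.000367165 = 0.000157881
  P(Z=Copper)·p_Copper = 0.12 × 0.0766913 = 0.00920296
Evidence: 4.11459e-06 + 0.000157881 + 0.00920296 = 0.00936496
P(Coin type Copper | x) = 0.00920296 / 0.00936496 ≈ 0.983

0.983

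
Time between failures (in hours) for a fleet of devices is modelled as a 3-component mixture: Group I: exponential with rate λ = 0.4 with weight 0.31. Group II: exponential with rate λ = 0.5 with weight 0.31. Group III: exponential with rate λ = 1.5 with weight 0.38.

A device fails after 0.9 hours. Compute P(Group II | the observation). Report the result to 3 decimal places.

By Bayes' theorem, P(k | x) = π_k f_k(x) / Σ_j π_j f_j(x).
Exponential densities:
  L_I = 0.279071
  L_II = 0.318814
  L_III = 0.38886
Prior × likelihood for each component:
  π_I·L_I = 0.31 × 0.279071 = 0.0865119
  π_II·L_II = 0.31 × 0.318814 = 0.0988324
  π_III·L_III = 0.38 × 0.38886 = 0.147767
Evidence: 0.0865119 + 0.0988324 + 0.147767 = 0.333111
P(Group II | 0.9 hours) ≈ 0.297

0.297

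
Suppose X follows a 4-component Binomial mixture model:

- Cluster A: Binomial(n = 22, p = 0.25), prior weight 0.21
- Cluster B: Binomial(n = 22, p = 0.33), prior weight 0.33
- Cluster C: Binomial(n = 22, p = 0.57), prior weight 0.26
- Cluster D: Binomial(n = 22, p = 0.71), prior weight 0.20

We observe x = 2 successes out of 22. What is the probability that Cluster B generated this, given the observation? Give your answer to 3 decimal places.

0.223

Apply Bayes' rule: the posterior for each component is proportional to its prior times its likelihood at x.
Evaluate each component's likelihood at the observed value:
  f_A = 0.0457844
  f_B = 0.00835865
  f_C = 3.50535e-06
  f_D = 2.06105e-09
Weight by the priors:
  π_A·f_A = 0.21 × 0.0457844 = 0.00961472
  π_B·f_B = 0.33 × 0.00835865 = 0.00275835
  π_C·f_C = 0.26 × 3.50535e-06 = 9.1139e-07
  π_D·f_D = 0.20 × 2.06105e-09 = 4.1221e-10
Evidence: 0.00961472 + 0.00275835 + 9.1139e-07 + 4.1221e-10 = 0.012374
P(Cluster B | the observation) ≈ 0.223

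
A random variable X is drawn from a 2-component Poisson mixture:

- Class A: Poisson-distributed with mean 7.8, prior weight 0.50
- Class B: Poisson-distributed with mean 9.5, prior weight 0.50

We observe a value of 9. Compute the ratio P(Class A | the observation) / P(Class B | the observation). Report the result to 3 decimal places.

Posterior odds = (π_i f_i(x)) / (π_j f_j(x)); the normalising sum cancels.
Evaluate each component's likelihood at the observed value:
  L_A = 0.120668
  L_B = 0.130003
Posterior odds = (π_A·L_A) / (π_B·L_B) = (0.50·0.120668) / (0.50·0.130003) = 0.0603339 / 0.0650013 ≈ 0.928

0.928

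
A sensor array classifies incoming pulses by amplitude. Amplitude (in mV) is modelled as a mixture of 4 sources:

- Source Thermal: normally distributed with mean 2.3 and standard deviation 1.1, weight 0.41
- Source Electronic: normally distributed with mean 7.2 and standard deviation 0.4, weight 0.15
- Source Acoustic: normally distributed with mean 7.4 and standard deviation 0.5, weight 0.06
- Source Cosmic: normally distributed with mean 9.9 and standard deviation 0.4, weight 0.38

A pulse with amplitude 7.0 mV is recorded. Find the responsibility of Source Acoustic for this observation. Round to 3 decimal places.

Apply Bayes' rule: the posterior for each component is proportional to its prior times its likelihood at x.
Component likelihoods at x = 7.0 mV:
  L_Thermal = 3.93762e-05
  L_Electronic = 0.880163
  L_Acoustic = 0.579383
  L_Cosmic = 3.84634e-12
Prior × likelihood for each component:
  π_Thermal·L_Thermal = 0.41 × 3.93762e-05 = 1.61443e-05
  π_Electronic·L_Electronic = 0.15 × 0.880163 = 0.132024
  π_Acoustic·L_Acoustic = 0.06 × 0.579383 = 0.034763
  π_Cosmic·L_Cosmic = 0.38 × 3.84634e-12 = 1.46161e-12
Normaliser: 1.61443e-05 + 0.132024 + 0.034763 + 1.46161e-12 = 0.166804
P(Source Acoustic | x) ≈ 0.208

0.208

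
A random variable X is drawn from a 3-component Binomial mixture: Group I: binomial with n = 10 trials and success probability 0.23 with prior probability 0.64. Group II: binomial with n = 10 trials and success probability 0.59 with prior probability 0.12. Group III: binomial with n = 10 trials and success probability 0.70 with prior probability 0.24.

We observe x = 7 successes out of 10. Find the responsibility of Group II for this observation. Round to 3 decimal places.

0.275

P(component k | x) = π_k·f_k(x) / marginal(x), where marginal(x) = Σ_j π_j·f_j(x).
Component likelihoods at x = 7 successes out of 10:
  L_I = 0.0018653
  L_II = 0.205824
  L_III = 0.266828
Unnormalised posteriors:
  π_I·L_I = 0.64 × 0.0018653 = 0.00119379
  π_II·L_II = 0.12 × 0.205824 = 0.0246989
  π_III·L_III = 0.24 × 0.266828 = 0.0640387
Evidence: 0.00119379 + 0.0246989 + 0.0640387 = 0.0899314
P(Group II | the observation) ≈ 0.275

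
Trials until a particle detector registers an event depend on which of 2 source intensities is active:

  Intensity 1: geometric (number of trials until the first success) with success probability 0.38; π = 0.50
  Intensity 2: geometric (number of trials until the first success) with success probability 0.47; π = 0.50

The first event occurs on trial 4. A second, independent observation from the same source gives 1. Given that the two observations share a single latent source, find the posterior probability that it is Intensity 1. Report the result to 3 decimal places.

P(component k | x) = π_k·f_k(x) / marginal(x), where marginal(x) = Σ_j π_j·f_j(x).
Since both observations come from the same component, the likelihood for component k is f_k(x₁)·f_k(x₂).
  f_1 = [0.38·(1−0.38)^3 = 0.38·0.238328 = 0.0905646] × [0.38] = 0.0344146
  f_2 = [0.47·(1−0.47)^3 = 0.47·0.148877 = 0.0699722] × [0.47] = 0.0328869
Weight by the priors:
  π_1·f_1 = 0.50 × 0.0344146 = 0.0172073
  π_2·f_2 = 0.50 × 0.0328869 = 0.0164435
Sum: 0.0172073 + 0.0164435 = 0.0336507
P(Intensity 1 | x) = 0.0172073 / 0.0336507 ≈ 0.511

0.511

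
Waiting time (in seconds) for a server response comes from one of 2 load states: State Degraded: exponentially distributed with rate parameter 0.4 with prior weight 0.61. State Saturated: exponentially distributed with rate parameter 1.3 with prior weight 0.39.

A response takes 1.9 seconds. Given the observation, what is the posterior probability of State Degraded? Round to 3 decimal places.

0.727

P(component k | x) = P(Z=k)·f_k(x) / marginal(x), where marginal(x) = Σ_j P(Z=j)·f_j(x).
Exponential densities:
  p_Degraded = 0.4·e^(−0.4·1.9) = 0.4·e^(−0.7600) = 0.187067
  p_Saturated = 1.3·e^(−1.3·1.9) = 1.3·e^(−2.4700) = 0.10996
Prior × likelihood for each component:
  P(Z=Degraded)·p_Degraded = 0.61 × 0.187067 = 0.114111
  P(Z=Saturated)·p_Saturated = 0.39 × 0.10996 = 0.0428845
Marginal: 0.114111 + 0.0428845 = 0.156995
So the posterior for State Degraded is 0.114111 / 0.156995 ≈ 0.727.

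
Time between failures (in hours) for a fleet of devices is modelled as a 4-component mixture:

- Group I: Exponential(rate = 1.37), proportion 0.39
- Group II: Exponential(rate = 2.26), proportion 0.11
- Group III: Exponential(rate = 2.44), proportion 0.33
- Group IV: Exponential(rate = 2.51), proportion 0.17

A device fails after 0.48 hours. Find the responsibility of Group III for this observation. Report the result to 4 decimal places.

P(component k | x) = P(Z=k)·f_k(x) / marginal(x), where marginal(x) = Σ_j P(Z=j)·f_j(x).
Exponential densities:
  p_I = 1.37·e^(−1.37·0.48) = 1.37·e^(−0.6576) = 0.709788
  p_II = 2.26·e^(−2.26·0.48) = 2.26·e^(−1.0848) = 0.763811
  p_III = 2.44·e^(−2.44·0.48) = 2.44·e^(−1.1712) = 0.756387
  p_IV = 2.51·e^(−2.51·0.48) = 2.51·e^(−1.2048) = 0.752377
Weight by the priors:
  P(Z=I)·p_I = 0.39 × 0.709788 = 0.276817
  P(Z=II)·p_II = 0.11 × 0.763811 = 0.0840192
  P(Z=III)·p_III = 0.33 × 0.756387 = 0.249608
  P(Z=IV)·p_IV = 0.17 × 0.752377 = 0.127904
Marginal: 0.276817 + 0.0840192 + 0.249608 + 0.127904 = 0.738348
So the posterior for Group III is 0.249608 / 0.738348 ≈ 0.3381.

0.3381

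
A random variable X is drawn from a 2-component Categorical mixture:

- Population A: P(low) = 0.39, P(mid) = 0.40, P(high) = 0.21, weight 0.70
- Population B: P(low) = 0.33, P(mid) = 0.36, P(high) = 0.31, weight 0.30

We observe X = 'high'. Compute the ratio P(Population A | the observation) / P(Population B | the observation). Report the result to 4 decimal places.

Since P(k|x) ∝ w_k f_k(x), the posterior odds are w_i f_i(x) / (w_j f_j(x)).
Component likelihoods at x = 'high':
  L_A = 0.21
  L_B = 0.31
Odds = (0.70/0.30) × (0.21/0.31) = 2.33333 × 0.677419 ≈ 1.5806

1.5806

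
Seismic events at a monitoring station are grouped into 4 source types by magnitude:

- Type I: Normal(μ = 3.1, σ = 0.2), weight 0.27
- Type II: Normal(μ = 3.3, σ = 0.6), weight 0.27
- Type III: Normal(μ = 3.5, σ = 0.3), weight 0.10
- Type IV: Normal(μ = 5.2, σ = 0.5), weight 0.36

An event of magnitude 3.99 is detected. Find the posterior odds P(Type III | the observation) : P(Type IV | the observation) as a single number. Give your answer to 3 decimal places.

2.280

Posterior odds = (π_i f_i(x)) / (π_j f_j(x)); the normalising sum cancels.
Evaluate each component's likelihood at the observed value:
  f_I = 9.9959e-05
  f_II = 0.343227
  f_III = 0.350339
  f_IV = 0.0426814
0.0350339 / 0.0153653 ≈ 2.280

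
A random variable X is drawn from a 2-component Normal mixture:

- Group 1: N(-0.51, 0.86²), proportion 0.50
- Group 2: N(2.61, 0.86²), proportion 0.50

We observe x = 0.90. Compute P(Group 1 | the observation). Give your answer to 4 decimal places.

The responsibility of component k is π_k f_k(x) divided by Σ_j π_j f_j(x).
Normal densities:
  L_1 = (1/(0.86·√(2π)))·exp(−(0.90−-0.51)²/(2·0.86²)) = 0.463886·exp(-1.34404) = 0.120977
  L_2 = (1/(0.86·√(2π)))·exp(−(0.90−2.61)²/(2·0.86²)) = 0.463886·exp(-1.97681) = 0.064253
Weight by the priors:
  π_1·L_1 = 0.50 × 0.120977 = 0.0604886
  π_2·L_2 = 0.50 × 0.064253 = 0.0321265
Evidence: 0.0604886 + 0.0321265 = 0.0926151
P(Group 1 | 0.90) = 0.0604886 / 0.0926151 ≈ 0.6531

0.6531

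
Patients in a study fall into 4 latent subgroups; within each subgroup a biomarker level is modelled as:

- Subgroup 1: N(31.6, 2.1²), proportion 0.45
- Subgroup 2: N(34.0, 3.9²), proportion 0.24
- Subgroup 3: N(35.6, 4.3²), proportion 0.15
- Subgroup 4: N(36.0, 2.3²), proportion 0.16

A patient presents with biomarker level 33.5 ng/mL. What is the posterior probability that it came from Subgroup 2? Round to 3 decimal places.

0.224

Apply Bayes' rule: the posterior for each component is proportional to its prior times its likelihood at x.
Normal densities:
  p_1 = (1/(2.1·√(2π)))·exp(−(33.5−31.6)²/(2·2.1²)) = 0.189973·exp(-0.40930) = 0.126164
  p_2 = (1/(3.9·√(2π)))·exp(−(33.5−34.0)²/(2·3.9²)) = 0.102293·exp(-0.00822) = 0.101456
  p_3 = (1/(4.3·√(2π)))·exp(−(33.5−35.6)²/(2·4.3²)) = 0.092777·exp(-0.11925) = 0.0823475
  p_4 = (1/(2.3·√(2π)))·exp(−(33.5−36.0)²/(2·2.3²)) = 0.173453·exp(-0.59074) = 0.096079
Unnormalised posteriors:
  P(Z=1)·p_1 = 0.45 × 0.126164 = 0.0567738
  P(Z=2)·p_2 = 0.24 × 0.101456 = 0.0243494
  P(Z=3)·p_3 = 0.15 × 0.0823475 = 0.0123521
  P(Z=4)·p_4 = 0.16 × 0.096079 = 0.0153726
Sum: 0.0567738 + 0.0243494 + 0.0123521 + 0.0153726 = 0.108848
Responsibility of Subgroup 2: 0.0243494 / 0.108848 ≈ 0.224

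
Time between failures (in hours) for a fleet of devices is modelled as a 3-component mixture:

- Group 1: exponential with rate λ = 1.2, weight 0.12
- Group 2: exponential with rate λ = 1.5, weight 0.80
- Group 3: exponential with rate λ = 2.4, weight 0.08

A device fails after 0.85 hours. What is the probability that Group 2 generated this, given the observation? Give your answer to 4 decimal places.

The responsibility of component k is π_k f_k(x) divided by Σ_j π_j f_j(x).
Exponential densities:
  L_1 = 0.432714
  L_2 = 0.419146
  L_3 = 0.312069
Unnormalised posteriors:
  π_1·L_1 = 0.12 × 0.432714 = 0.0519257
  π_2·L_2 = 0.80 × 0.419146 = 0.335317
  π_3·L_3 = 0.08 × 0.312069 = 0.0249655
Denominator: 0.0519257 + 0.335317 + 0.0249655 = 0.412208
Responsibility of Group 2: 0.335317 / 0.412208 ≈ 0.8135

0.8135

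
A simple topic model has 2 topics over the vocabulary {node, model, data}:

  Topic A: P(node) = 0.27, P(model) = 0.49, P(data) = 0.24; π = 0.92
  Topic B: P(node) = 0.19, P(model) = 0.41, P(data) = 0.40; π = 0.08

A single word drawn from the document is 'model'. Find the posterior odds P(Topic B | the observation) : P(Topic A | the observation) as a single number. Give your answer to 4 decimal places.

Posterior odds = (π_i f_i(x)) / (π_j f_j(x)); the normalising sum cancels.
Categorical probabilities:
  f_A = P(model | comp) = 0.49
  f_B = P(model | comp) = 0.41
0.0328 / 0.4508 ≈ 0.0728

0.0728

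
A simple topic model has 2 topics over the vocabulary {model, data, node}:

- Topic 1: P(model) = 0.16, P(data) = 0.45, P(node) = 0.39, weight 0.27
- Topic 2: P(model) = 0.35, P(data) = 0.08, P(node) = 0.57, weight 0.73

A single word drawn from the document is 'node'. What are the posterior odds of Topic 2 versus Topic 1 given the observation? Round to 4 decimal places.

3.9516

Since P(k|x) ∝ w_k f_k(x), the posterior odds are w_i f_i(x) / (w_j f_j(x)).
Evaluate each component's likelihood at the observed value:
  f_1 = P(node | comp) = 0.39
  f_2 = P(node | comp) = 0.57
0.4161 / 0.1053 ≈ 3.9516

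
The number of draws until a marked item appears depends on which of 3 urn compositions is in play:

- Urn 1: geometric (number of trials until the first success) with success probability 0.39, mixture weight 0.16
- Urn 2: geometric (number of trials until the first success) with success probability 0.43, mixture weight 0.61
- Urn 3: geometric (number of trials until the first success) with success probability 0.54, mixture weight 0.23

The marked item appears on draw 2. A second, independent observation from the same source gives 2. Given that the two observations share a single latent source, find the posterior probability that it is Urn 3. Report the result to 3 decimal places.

0.237

P(component k | x) = w_k·f_k(x) / marginal(x), where marginal(x) = Σ_j w_j·f_j(x).
Since both observations come from the same component, the likelihood for component k is f_k(x₁)·f_k(x₂).
  f_1 = [0.2379] × [0.2379] = 0.0565964
  f_2 = [0.2451] × [0.2451] = 0.060074
  f_3 = [0.2484] × [0.2484] = 0.0617026
Prior × likelihood for each component:
  w_1·f_1 = 0.16 × 0.0565964 = 0.00905543
  w_2·f_2 = 0.61 × 0.060074 = 0.0366451
  w_3·f_3 = 0.23 × 0.0617026 = 0.0141916
Marginal: 0.00905543 + 0.0366451 + 0.0141916 = 0.0598922
P(Urn 3 | x) = 0.0141916 / 0.0598922 ≈ 0.237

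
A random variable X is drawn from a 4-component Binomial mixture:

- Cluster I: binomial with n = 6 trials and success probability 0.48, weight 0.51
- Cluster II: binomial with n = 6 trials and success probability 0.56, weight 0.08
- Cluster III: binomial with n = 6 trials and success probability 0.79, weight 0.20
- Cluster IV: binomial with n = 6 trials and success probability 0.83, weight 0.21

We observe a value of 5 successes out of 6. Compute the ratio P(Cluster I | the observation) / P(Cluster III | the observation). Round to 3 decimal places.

Since P(k|x) ∝ P(Z=k) f_k(x), the posterior odds are P(Z=i) f_i(x) / (P(Z=j) f_j(x)).
Binomial probabilities:
  f_I = 0.0794988
  f_II = 0.145393
  f_III = 0.387709
  f_IV = 0.401782
Posterior odds = (P(Z=I)·f_I) / (P(Z=III)·f_III) = (0.51·0.0794988) / (0.20·0.387709) = 0.0405444 / 0.0775418 ≈ 0.523

0.523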